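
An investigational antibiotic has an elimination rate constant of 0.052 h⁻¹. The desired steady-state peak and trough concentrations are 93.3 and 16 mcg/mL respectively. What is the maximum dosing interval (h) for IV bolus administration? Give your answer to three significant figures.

33.9 h

Between IV bolus doses, concentration decays as C = C₀·e^(−kτ), so C_peak/C_trough = e^(kτ).
τ_max = ln(C_peak/C_trough) / k = ln(93.3/16) / 0.05200 = 1.763 / 0.05200 = 33.90 h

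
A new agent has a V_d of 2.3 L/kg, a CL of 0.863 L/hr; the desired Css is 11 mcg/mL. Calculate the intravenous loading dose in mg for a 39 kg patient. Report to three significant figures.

987 mg

Total Vd = 2.3 × 39 = 89.70 L
LD is governed by Vd — clearance does not enter the loading-dose calculation.
LD = Vd × C = 89.70 × 11.00 = 986.7 mg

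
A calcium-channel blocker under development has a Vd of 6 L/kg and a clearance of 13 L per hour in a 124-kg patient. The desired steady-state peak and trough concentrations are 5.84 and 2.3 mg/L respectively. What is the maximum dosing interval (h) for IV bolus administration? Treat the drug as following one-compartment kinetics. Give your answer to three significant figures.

Total Vd = 6 × 124 = 744.0 L
k = CL / Vd = 13.00 / 744.0 = 0.01747 h⁻¹
Between IV bolus doses, concentration decays as C = C₀·e^(−kτ), so C_peak/C_trough = e^(kτ).
τ_max = ln(C_peak/C_trough) / k = ln(5.84/2.3) / 0.01747 = 0.9318 / 0.01747 = 53.34 h

53.3 h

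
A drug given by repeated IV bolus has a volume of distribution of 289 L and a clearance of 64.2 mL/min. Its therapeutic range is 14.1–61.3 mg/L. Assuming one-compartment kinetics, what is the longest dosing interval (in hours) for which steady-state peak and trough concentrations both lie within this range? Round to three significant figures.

110 h

CL = 64.2 mL/min = 64.2 × 0.06 = 3.852 L/h
k = CL / Vd = 3.852 / 289.0 = 0.01333 h⁻¹
Between IV bolus doses, concentration decays as C = C₀·e^(−kτ), so C_peak/C_trough = e^(kτ).
τ_max = ln(C_peak/C_trough) / k = ln(61.3/14.1) / 0.01333 = 1.470 / 0.01333 = 110.3 h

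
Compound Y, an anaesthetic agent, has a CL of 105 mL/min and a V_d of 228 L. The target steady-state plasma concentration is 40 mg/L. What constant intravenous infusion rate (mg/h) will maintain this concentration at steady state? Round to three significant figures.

252 mg/h

CL = 105 mL/min = 105 × 0.06 = 6.300 L/h
R₀ = 6.300 × 40 = 252.0 mg/h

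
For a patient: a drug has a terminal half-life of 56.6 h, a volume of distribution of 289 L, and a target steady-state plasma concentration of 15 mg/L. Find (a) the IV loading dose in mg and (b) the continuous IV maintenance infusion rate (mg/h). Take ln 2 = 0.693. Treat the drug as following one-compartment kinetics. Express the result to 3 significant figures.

LD = Vd × C = 289.0 × 15 = 4335 mg
CL = 0.693 × Vd / t½ = 0.693 × 289.0 / 56.6 = 3.538 L/h
Infusion rate = CL × Css = 3.538 × 15 = 53.07 mg/h

(a) 4340 mg; (b) 53.1 mg/h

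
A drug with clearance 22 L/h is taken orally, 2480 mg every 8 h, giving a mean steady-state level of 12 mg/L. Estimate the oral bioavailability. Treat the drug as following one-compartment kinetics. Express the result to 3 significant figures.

F·D/τ = CL·Css at steady state → F = CL·Css·τ / D.
F = 22 × 12 × 8 / 2480 = 0.852

0.852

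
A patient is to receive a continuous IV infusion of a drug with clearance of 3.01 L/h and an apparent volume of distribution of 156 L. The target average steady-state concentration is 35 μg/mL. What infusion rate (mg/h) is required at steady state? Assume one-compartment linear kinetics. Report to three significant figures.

105 mg/h

At steady state, infusion rate equals elimination rate: rate in = CL × Css.
R₀ = 3.010 × 35 = 105.4 mg/h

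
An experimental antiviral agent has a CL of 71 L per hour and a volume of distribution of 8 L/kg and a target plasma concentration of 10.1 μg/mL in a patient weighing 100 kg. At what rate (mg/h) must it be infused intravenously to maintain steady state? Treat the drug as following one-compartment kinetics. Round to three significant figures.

717 mg/h

Infusion rate = CL · Css = 71.00 L/h × 10.1 mg/L = 717.1 mg/h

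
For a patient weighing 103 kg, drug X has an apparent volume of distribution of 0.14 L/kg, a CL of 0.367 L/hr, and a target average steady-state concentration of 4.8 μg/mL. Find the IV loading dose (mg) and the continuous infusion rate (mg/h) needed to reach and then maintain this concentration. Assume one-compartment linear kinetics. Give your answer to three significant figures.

(a) 69.2 mg; (b) 1.76 mg/h

Vd = 0.14 L/kg × 103 kg = 14.42 L
LD = Vd · C_target = 14.42 × 4.8 = 69.22 mg
Maintenance infusion rate = CL × Css = 0.3670 × 4.8 = 1.762 mg/h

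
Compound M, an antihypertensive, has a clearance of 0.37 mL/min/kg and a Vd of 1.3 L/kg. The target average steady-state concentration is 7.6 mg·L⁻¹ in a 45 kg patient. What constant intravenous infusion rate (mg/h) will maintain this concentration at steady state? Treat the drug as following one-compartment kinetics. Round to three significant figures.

7.59 mg/h

CL = 0.37 mL/min/kg × 45 kg = 16.65 mL/min = 16.65 × 60/1000 = 0.9990 L/h
At steady state, infusion rate equals elimination rate: rate in = CL × Css.
R₀ = 0.9990 × 7.6 = 7.592 mg/h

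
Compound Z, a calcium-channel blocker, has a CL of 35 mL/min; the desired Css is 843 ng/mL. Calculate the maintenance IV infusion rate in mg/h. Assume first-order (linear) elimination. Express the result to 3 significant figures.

1.77 mg/h

CL = 35 mL/min = 35 × 0.06 = 2.100 L/h
C = 843 ng/mL = 0.8430 mg/L
Rate = CL × Css = 2.100 × 0.843 = 1.770 mg/h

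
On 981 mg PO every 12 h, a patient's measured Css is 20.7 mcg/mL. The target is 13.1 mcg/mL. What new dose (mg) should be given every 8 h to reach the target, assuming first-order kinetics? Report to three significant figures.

414 mg

For first-order elimination, Css ∝ F·D/(CL·τ); F and CL are unchanged, so Css ∝ D/τ.
D₂ = D₁ × (Css,target / Css,current) × (τ₂/τ₁) = 981 × (13.1/20.7) × (8/12) = 413.9 mg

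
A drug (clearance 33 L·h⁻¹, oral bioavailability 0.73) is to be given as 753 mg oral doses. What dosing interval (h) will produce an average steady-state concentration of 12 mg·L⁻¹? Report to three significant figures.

1.39 h

F·D/τ = CL·Css → τ = F·D / (CL·Css).
τ = 0.73 × 753 / (33 × 12) = 1.388 h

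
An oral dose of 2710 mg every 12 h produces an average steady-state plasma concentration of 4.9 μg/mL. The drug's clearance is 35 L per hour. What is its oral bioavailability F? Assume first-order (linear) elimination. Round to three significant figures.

F·D/τ = CL·Css at steady state → F = CL·Css·τ / D.
F = 35 × 4.9 × 12 / 2710 = 0.759

0.759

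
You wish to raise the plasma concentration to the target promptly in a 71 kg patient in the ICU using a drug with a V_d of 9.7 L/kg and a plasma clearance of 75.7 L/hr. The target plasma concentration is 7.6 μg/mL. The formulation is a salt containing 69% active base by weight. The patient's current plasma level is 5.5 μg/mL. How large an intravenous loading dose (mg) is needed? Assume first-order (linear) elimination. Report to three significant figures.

2100 mg

Vd = 9.7 L/kg × 71 kg = 688.7 L
Concentration deficit ΔC = 7.6 − 5.5 = 2.100 mg/L
LD = Vd × ΔC / S = 688.7 × 2.100 / 0.69 = 2096 mg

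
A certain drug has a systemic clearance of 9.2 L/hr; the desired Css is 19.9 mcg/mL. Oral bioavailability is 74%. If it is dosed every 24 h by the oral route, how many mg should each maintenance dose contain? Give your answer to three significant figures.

At steady state, dose per interval replaces the amount cleared in that interval: F·D/τ = CL·Css.
D = CL × Css × τ / F = 9.200 × 19.9 × 24 / 0.74 = 5938 mg

5940 mg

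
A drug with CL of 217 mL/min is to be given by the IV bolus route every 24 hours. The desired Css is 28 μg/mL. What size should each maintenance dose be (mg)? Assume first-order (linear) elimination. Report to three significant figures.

Convert clearance: 217 mL/min × 60 min/h ÷ 1000 mL/L = 13.02 L/h
D = CL × Css × τ = 13.02 × 28 × 24 = 8749 mg

8750 mg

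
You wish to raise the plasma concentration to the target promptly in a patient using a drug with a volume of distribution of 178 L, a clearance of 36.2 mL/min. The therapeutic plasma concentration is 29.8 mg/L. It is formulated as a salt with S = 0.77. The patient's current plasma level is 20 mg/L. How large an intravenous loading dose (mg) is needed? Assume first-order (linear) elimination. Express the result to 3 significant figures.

Concentration deficit ΔC = 29.8 − 20 = 9.800 mg/L
LD = Vd × ΔC / S = 178.0 × 9.800 / 0.77 = 2265 mg

2270 mg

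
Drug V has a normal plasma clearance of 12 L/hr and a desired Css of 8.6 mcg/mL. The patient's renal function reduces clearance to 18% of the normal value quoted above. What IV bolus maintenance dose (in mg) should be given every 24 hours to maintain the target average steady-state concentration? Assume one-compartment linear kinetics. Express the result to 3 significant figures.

446 mg

Patient clearance = 0.18 × 12.00 = 2.160 L/h
D = CL × Css × τ = 2.160 × 8.6 × 24 = 445.8 mg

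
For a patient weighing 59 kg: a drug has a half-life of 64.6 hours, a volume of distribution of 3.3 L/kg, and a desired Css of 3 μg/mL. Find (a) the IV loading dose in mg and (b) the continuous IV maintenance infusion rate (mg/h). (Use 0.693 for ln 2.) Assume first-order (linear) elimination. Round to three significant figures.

(a) 584 mg; (b) 6.27 mg/h

Vd = 3.3 L/kg × 59 kg = 194.7 L
LD = Vd × C = 194.7 × 3 = 584.1 mg
CL = 0.693 × Vd / t½ = 0.693 × 194.7 / 64.6 = 2.089 L/h
Infusion rate = CL × Css = 2.089 × 3 = 6.267 mg/h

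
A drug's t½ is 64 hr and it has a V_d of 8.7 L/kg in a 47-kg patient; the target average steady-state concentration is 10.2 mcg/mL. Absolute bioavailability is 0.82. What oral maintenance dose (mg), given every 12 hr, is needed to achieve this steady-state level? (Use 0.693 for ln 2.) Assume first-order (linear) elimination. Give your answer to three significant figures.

661 mg

Total Vd = 8.7 × 47 = 408.9 L
CL = 0.693 × Vd / t½ = 0.693 × 408.9 / 64 = 4.428 L/h
D = CL × Css × τ / F = 4.428 × 10.2 × 12 / 0.82 = 661.0 mg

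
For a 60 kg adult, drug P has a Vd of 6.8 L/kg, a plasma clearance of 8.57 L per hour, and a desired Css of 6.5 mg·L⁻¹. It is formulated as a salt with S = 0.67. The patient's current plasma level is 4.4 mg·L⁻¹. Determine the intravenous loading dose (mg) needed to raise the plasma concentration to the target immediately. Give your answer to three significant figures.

Vd = 6.8 L/kg × 60 kg = 408.0 L
The loading dose fills Vd to the target concentration; clearance is irrelevant here.
Concentration deficit ΔC = 6.5 − 4.4 = 2.100 mg/L
LD = Vd × ΔC / S = 408.0 × 2.100 / 0.67 = 1279 mg

1280 mg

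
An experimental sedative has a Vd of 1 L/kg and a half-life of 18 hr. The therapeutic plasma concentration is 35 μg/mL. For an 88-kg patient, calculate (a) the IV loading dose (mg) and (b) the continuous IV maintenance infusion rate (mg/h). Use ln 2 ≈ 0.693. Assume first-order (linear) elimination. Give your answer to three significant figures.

(a) 3080 mg; (b) 119 mg/h

Vd(total) = 88 kg × 1 L/kg = 88.00 L
LD = Vd × C = 88.00 × 35 = 3080 mg
CL = 0.693 × Vd / t½ = 0.693 × 88.00 / 18 = 3.388 L/h
Infusion rate = CL × Css = 3.388 × 35 = 118.6 mg/h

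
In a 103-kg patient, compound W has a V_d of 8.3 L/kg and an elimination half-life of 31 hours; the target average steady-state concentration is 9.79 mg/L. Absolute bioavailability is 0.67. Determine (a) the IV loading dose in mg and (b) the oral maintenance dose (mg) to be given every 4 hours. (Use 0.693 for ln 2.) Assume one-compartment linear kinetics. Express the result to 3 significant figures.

(a) 8370 mg; (b) 1120 mg

Total Vd = 8.3 × 103 = 854.9 L
LD = Vd × C = 854.9 × 9.79 = 8369 mg
CL = 0.693 × Vd / t½ = 0.693 × 854.9 / 31 = 19.11 L/h
D = CL × Css × τ / F = 19.11 × 9.79 × 4 / 0.67 = 1117 mg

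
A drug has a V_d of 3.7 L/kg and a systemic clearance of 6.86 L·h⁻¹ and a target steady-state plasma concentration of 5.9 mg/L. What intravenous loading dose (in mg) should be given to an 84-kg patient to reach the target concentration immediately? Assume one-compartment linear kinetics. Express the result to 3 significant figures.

Vd(total) = 84 kg × 3.7 L/kg = 310.8 L
The loading dose fills Vd to the target concentration.
LD = Vd × C = 310.8 × 5.900 = 1834 mg

1830 mg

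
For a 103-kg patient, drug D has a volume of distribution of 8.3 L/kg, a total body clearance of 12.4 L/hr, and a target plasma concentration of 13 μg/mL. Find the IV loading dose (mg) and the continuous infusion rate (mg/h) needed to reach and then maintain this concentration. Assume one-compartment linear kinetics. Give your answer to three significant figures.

Vd = 8.3 L/kg × 103 kg = 854.9 L
Loading dose = Vd × C = 854.9 × 13 = 11110 mg
Maintenance infusion rate = CL × Css = 12.40 × 13 = 161.2 mg/h

(a) 11100 mg; (b) 161 mg/h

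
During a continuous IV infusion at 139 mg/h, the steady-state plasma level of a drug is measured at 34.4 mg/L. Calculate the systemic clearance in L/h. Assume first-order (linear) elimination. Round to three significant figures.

4.04 L/h

At steady state, infusion rate = CL × Css, so CL = rate / Css.
CL = 139 / 34.4 = 4.041 L/h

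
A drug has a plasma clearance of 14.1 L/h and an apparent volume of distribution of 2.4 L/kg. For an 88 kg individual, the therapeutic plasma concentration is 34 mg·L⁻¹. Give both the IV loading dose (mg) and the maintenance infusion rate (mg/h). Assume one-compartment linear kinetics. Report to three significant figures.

(a) 7180 mg; (b) 479 mg/h

Vd(total) = 88 kg × 2.4 L/kg = 211.2 L
Loading: fill Vd to C_target → 211.2 L × 34 mg/L = 7181 mg
Maintenance infusion rate = CL × Css = 14.10 × 34 = 479.4 mg/h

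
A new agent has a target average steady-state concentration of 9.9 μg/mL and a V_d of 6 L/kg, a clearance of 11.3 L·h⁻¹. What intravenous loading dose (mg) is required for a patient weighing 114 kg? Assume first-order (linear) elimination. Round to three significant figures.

Vd(total) = 114 kg × 6 L/kg = 684.0 L
The loading dose fills Vd to the target concentration.
LD = Vd × C = 684.0 × 9.900 = 6772 mg

6770 mg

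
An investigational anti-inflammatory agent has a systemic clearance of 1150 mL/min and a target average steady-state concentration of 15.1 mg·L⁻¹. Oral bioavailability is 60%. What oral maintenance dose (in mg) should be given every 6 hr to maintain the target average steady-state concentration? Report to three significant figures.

10400 mg

Convert clearance: 1150 mL/min × 60 min/h ÷ 1000 mL/L = 69.00 L/h
D = CL × Css × τ / F = 69.00 × 15.1 × 6 / 0.6 = 10420 mg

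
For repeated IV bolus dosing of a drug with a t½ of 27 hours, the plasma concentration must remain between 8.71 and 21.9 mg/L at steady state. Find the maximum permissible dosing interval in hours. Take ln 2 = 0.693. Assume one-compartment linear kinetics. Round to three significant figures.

k = 0.693 / t½ = 0.693 / 27 = 0.02567 h⁻¹
Between IV bolus doses, concentration decays as C = C₀·e^(−kτ), so C_peak/C_trough = e^(kτ).
τ_max = ln(C_peak/C_trough) / k = ln(21.9/8.71) / 0.02567 = 0.9220 / 0.02567 = 35.92 h

35.9 h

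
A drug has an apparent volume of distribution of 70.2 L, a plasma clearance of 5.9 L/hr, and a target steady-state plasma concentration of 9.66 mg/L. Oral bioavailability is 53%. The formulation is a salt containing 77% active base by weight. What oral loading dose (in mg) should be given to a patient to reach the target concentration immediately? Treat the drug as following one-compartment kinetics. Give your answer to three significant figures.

LD = Vd × C / F / S = 70.20 × 9.660 / 0.53 / 0.77 = 1662 mg

1660 mg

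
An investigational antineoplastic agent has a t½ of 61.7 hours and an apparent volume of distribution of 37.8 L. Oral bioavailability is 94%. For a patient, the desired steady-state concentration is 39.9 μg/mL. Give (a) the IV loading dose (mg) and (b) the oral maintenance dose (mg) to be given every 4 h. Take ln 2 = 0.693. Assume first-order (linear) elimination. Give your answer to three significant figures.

LD = Vd × C = 37.80 × 39.9 = 1508 mg
CL = 0.693 × Vd / t½ = 0.693 × 37.80 / 61.7 = 0.4246 L/h
D = CL × Css × τ / F = 0.4246 × 39.9 × 4 / 0.94 = 72.09 mg

(a) 1510 mg; (b) 72.1 mg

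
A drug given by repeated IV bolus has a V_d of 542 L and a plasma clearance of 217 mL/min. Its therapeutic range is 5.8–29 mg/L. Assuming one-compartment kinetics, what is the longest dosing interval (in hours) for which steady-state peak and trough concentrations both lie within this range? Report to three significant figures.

CL = 217 mL/min = 217 × 0.06 = 13.02 L/h
k = CL / Vd = 13.02 / 542.0 = 0.02402 h⁻¹
Between IV bolus doses, concentration decays as C = C₀·e^(−kτ), so C_peak/C_trough = e^(kτ).
τ_max = ln(C_peak/C_trough) / k = ln(29/5.8) / 0.02402 = 1.609 / 0.02402 = 66.99 h

67.0 h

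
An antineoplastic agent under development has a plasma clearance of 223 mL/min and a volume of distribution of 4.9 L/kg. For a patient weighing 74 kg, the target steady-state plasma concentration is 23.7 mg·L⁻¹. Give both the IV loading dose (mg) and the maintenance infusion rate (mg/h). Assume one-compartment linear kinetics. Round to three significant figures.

(a) 8590 mg; (b) 317 mg/h

Vd(total) = 74 kg × 4.9 L/kg = 362.6 L
Loading: fill Vd to C_target → 362.6 L × 23.7 mg/L = 8594 mg
Convert clearance: 223 mL/min × 60 min/h ÷ 1000 mL/L = 13.38 L/h
Infusion rate = 13.38 L/h × 23.7 mg/L = 317.1 mg/h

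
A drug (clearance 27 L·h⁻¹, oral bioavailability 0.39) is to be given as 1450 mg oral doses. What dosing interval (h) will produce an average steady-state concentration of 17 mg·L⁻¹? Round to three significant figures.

F·D/τ = CL·Css → τ = F·D / (CL·Css).
τ = 0.39 × 1450 / (27 × 17) = 1.232 h

1.23 h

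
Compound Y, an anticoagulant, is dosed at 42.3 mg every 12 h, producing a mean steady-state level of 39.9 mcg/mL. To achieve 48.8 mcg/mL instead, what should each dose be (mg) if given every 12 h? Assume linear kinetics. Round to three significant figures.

51.7 mg

With linear kinetics, Css is proportional to dose rate (D/τ) at fixed clearance.
D₂ = D₁ × (Css,target / Css,current) = 42.3 × 48.8/39.9 = 51.74 mg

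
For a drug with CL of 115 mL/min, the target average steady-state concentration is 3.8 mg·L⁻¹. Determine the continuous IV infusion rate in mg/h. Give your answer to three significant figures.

26.2 mg/h

CL = 115 mL/min × 60/1000 = 6.900 L/h
R₀ = 6.900 × 3.8 = 26.22 mg/h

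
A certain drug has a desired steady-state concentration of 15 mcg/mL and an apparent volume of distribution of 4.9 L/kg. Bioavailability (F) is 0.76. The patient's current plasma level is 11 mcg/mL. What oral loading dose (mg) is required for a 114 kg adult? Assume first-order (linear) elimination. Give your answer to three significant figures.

2940 mg

Total Vd = 4.9 × 114 = 558.6 L
The loading dose fills Vd to the target concentration.
Concentration deficit ΔC = 15 − 11 = 4.000 mg/L
LD = Vd × ΔC / F = 558.6 × 4.000 / 0.76 = 2940 mg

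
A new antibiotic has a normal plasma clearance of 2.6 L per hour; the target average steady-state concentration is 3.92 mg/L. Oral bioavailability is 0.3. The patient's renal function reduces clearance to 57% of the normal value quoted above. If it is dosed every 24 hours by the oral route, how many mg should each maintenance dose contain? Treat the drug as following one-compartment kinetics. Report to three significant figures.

Patient clearance = 0.57 × 2.600 = 1.482 L/h
D = CL × Css × τ / F = 1.482 × 3.92 × 24 / 0.3 = 464.8 mg

465 mg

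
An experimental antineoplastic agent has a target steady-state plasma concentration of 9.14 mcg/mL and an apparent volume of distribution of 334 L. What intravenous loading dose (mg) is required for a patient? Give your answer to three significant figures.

3050 mg

LD = Vd × C = 334.0 × 9.140 = 3053 mg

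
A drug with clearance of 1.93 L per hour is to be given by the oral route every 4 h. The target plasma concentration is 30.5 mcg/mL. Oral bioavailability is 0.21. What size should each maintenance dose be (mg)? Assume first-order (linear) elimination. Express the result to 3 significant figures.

At steady state, dose per interval replaces the amount cleared in that interval: F·D/τ = CL·Css.
D = CL × Css × τ / F = 1.930 × 30.5 × 4 / 0.21 = 1121 mg

1120 mg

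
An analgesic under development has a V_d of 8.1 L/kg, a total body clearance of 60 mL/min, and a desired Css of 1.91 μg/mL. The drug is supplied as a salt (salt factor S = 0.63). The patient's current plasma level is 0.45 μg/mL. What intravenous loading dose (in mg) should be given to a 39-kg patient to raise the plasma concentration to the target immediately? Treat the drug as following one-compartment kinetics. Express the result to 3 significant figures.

Vd(total) = 39 kg × 8.1 L/kg = 315.9 L
Concentration deficit ΔC = 1.91 − 0.45 = 1.460 mg/L
LD = Vd × ΔC / S = 315.9 × 1.460 / 0.63 = 732.1 mg

732 mg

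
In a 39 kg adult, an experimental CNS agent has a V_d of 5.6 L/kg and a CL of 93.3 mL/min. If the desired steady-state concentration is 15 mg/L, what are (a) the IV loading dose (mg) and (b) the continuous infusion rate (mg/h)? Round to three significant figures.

Total Vd = 5.6 × 39 = 218.4 L
Loading: fill Vd to C_target → 218.4 L × 15 mg/L = 3276 mg
CL = 93.3 mL/min = 93.3 × 0.06 = 5.598 L/h
Maintenance infusion rate = CL × Css = 5.598 × 15 = 83.97 mg/h

(a) 3280 mg; (b) 84.0 mg/h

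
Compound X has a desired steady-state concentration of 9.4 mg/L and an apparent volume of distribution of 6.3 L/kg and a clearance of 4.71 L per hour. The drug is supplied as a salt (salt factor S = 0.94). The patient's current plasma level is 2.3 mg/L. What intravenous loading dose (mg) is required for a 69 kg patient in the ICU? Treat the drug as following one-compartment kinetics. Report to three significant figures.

Vd = 6.3 L/kg × 69 kg = 434.7 L
Concentration deficit ΔC = 9.4 − 2.3 = 7.100 mg/L
LD = Vd × ΔC / S = 434.7 × 7.100 / 0.94 = 3283 mg

3280 mg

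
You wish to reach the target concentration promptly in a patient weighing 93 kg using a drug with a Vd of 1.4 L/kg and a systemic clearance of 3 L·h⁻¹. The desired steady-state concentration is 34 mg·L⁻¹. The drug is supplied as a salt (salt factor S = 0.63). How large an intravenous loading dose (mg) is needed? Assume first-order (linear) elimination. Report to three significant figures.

Vd(total) = 93 kg × 1.4 L/kg = 130.2 L
LD = Vd × C / S = 130.2 × 34.00 / 0.63 = 7027 mg

7030 mg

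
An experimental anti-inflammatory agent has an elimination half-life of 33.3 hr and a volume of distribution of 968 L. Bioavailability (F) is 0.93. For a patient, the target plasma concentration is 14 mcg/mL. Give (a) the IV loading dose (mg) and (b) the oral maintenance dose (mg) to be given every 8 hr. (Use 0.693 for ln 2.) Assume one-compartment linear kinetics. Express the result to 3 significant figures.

(a) 13600 mg; (b) 2430 mg

LD = Vd × C = 968.0 × 14 = 13550 mg
CL = 0.693 × Vd / t½ = 0.693 × 968.0 / 33.3 = 20.14 L/h
D = CL × Css × τ / F = 20.14 × 14 × 8 / 0.93 = 2425 mg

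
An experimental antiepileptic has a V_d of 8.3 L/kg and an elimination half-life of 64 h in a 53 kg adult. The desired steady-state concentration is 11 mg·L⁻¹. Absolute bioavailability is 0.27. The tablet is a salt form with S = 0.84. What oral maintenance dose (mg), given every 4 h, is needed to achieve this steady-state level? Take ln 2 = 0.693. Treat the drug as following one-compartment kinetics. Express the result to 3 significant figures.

Vd(total) = 53 kg × 8.3 L/kg = 439.9 L
CL = 0.693 × Vd / t½ = 0.693 × 439.9 / 64 = 4.763 L/h
D = CL × Css × τ / F / S = 4.763 × 11 × 4 / 0.27 / 0.84 = 924.0 mg

924 mg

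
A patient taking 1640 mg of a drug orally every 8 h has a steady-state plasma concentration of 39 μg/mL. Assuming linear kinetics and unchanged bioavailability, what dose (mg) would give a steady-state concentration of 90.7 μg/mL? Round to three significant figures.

For first-order elimination, Css ∝ F·D/(CL·τ); F and CL are unchanged, so Css ∝ D/τ.
D₂ = D₁ × (Css,target / Css,current) = 1640 × 90.7/39 = 3814 mg

3810 mg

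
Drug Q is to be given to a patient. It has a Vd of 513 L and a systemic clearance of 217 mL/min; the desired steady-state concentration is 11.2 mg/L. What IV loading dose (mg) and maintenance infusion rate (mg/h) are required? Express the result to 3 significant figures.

LD = Vd · C_target = 513.0 × 11.2 = 5746 mg
Convert clearance: 217 mL/min × 60 min/h ÷ 1000 mL/L = 13.02 L/h
Infusion rate = 13.02 L/h × 11.2 mg/L = 145.8 mg/h

(a) 5750 mg; (b) 146 mg/h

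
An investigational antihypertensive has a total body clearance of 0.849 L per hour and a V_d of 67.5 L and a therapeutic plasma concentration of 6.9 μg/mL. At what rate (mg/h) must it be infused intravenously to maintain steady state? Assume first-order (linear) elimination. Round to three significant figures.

Rate = CL × Css = 0.8490 × 6.9 = 5.858 mg/h

5.86 mg/h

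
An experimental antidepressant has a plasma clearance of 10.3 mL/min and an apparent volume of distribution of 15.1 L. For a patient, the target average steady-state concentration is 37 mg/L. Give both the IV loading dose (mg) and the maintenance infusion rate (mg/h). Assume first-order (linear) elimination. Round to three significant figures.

Loading: fill Vd to C_target → 15.10 L × 37 mg/L = 558.7 mg
CL = 10.3 mL/min = 10.3 × 0.06 = 0.6180 L/h
Maintenance: replace elimination → rate = CL × Css = 0.6180 × 37 = 22.87 mg/h

(a) 559 mg; (b) 22.9 mg/h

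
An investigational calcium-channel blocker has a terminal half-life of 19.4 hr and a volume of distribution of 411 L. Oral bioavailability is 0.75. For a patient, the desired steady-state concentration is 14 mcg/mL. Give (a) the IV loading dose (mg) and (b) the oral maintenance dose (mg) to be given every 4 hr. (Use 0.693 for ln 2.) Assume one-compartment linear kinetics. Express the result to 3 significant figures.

(a) 5750 mg; (b) 1100 mg

LD = Vd × C = 411.0 × 14 = 5754 mg
CL = 0.693 × Vd / t½ = 0.693 × 411.0 / 19.4 = 14.68 L/h
D = CL × Css × τ / F = 14.68 × 14 × 4 / 0.75 = 1096 mg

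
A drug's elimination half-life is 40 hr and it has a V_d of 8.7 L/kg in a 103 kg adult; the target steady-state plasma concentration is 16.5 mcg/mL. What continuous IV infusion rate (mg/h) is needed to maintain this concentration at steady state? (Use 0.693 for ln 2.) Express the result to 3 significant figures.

256 mg/h

Total Vd = 8.7 × 103 = 896.1 L
CL = 0.693 × Vd / t½ = 0.693 × 896.1 / 40 = 15.52 L/h
Infusion rate = CL × Css = 15.52 × 16.5 = 256.1 mg/h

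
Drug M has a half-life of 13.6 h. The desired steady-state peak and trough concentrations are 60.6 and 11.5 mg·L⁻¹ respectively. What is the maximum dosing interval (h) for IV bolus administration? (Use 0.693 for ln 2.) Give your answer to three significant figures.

k = 0.693 / t½ = 0.693 / 13.6 = 0.05096 h⁻¹
Between IV bolus doses, concentration decays as C = C₀·e^(−kτ), so C_peak/C_trough = e^(kτ).
τ_max = ln(C_peak/C_trough) / k = ln(60.6/11.5) / 0.05096 = 1.662 / 0.05096 = 32.61 h

32.6 h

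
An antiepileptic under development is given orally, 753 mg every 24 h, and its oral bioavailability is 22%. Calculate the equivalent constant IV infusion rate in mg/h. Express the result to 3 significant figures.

Equivalent systemic input: infusion rate = F·D/τ.
Rate = 0.22 × 753 / 24 = 6.903 mg/h

6.90 mg/h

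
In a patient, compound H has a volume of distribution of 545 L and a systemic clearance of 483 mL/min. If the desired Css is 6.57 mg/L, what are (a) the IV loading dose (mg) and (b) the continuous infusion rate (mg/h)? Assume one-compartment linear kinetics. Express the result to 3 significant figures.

(a) 3580 mg; (b) 190 mg/h

Loading dose = Vd × C = 545.0 × 6.57 = 3581 mg
Convert clearance: 483 mL/min × 60 min/h ÷ 1000 mL/L = 28.98 L/h
Maintenance: replace elimination → rate = CL × Css = 28.98 × 6.57 = 190.4 mg/h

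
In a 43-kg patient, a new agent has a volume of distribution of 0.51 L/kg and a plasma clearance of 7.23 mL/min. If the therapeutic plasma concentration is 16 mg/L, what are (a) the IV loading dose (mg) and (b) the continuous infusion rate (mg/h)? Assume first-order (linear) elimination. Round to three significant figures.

Vd(total) = 43 kg × 0.51 L/kg = 21.93 L
LD = Vd · C_target = 21.93 × 16 = 350.9 mg
Convert clearance: 7.23 mL/min × 60 min/h ÷ 1000 mL/L = 0.4338 L/h
Maintenance infusion rate = CL × Css = 0.4338 × 16 = 6.941 mg/h

(a) 351 mg; (b) 6.94 mg/h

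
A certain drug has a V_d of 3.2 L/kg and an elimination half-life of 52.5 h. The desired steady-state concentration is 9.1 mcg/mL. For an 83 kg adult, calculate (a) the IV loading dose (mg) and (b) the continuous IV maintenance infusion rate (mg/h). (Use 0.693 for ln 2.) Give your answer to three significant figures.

(a) 2420 mg; (b) 31.9 mg/h

Vd(total) = 83 kg × 3.2 L/kg = 265.6 L
LD = Vd × C = 265.6 × 9.1 = 2417 mg
CL = 0.693 × Vd / t½ = 0.693 × 265.6 / 52.5 = 3.506 L/h
Infusion rate = CL × Css = 3.506 × 9.1 = 31.90 mg/h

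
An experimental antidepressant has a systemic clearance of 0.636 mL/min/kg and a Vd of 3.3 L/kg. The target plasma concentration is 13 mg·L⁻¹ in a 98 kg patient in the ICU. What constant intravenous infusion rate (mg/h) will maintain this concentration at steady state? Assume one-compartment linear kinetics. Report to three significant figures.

48.6 mg/h

CL = 0.636 mL/min/kg × 98 kg = 62.33 mL/min = 62.33 × 60/1000 = 3.740 L/h
Maintenance depends on clearance, not Vd — rate in must match rate out.
R₀ = 3.740 × 13 = 48.62 mg/h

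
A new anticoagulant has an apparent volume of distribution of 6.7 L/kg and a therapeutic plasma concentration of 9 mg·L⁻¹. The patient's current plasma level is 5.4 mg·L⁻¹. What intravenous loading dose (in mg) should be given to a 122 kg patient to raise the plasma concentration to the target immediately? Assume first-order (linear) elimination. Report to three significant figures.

2940 mg

Total Vd = 6.7 × 122 = 817.4 L
Concentration deficit ΔC = 9 − 5.4 = 3.600 mg/L
LD = Vd × ΔC = 817.4 × 3.600 = 2943 mg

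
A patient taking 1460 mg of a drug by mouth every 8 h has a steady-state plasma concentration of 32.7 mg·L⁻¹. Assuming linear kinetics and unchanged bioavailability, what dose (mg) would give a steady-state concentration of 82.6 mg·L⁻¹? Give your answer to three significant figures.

3690 mg

For first-order elimination, Css ∝ F·D/(CL·τ); F and CL are unchanged, so Css ∝ D/τ.
D₂ = D₁ × (Css,target / Css,current) = 1460 × 82.6/32.7 = 3688 mg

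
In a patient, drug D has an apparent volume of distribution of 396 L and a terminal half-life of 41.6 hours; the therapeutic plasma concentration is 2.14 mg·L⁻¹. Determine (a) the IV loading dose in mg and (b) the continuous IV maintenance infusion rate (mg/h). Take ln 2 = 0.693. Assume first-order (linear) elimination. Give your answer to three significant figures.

(a) 847 mg; (b) 14.1 mg/h

LD = Vd × C = 396.0 × 2.14 = 847.4 mg
CL = 0.693 × Vd / t½ = 0.693 × 396.0 / 41.6 = 6.597 L/h
Infusion rate = CL × Css = 6.597 × 2.14 = 14.12 mg/h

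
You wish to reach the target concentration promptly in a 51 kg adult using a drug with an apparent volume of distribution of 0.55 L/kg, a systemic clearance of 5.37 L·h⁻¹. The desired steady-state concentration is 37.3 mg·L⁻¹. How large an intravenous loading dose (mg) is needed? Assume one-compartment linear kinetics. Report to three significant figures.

1050 mg

Vd = 0.55 L/kg × 51 kg = 28.05 L
The loading dose fills Vd to the target concentration; clearance is irrelevant here.
LD = Vd × C = 28.05 × 37.30 = 1046 mg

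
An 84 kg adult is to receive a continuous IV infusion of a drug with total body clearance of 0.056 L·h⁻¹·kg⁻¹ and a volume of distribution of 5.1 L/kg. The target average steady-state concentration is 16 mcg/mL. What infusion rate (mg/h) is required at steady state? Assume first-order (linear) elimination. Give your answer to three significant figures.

CL = 0.056 L·h⁻¹·kg⁻¹ × 84 kg = 4.704 L/h
At steady state, infusion rate equals elimination rate: rate in = CL × Css.
R₀ = 4.704 × 16 = 75.26 mg/h

75.3 mg/h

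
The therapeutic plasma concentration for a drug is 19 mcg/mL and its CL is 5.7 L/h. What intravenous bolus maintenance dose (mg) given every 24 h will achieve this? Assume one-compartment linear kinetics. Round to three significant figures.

D = CL × Css × τ = 5.700 × 19 × 24 = 2599 mg

2600 mg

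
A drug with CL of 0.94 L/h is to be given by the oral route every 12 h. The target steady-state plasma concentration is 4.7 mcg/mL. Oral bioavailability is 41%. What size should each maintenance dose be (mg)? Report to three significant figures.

129 mg

D = CL × Css × τ / F = 0.9400 × 4.7 × 12 / 0.41 = 129.3 mg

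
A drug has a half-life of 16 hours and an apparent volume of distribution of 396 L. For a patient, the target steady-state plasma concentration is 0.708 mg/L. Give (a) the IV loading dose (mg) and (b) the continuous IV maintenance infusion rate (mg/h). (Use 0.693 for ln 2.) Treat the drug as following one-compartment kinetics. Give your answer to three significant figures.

(a) 280 mg; (b) 12.1 mg/h

LD = Vd × C = 396.0 × 0.708 = 280.4 mg
CL = 0.693 × Vd / t½ = 0.693 × 396.0 / 16 = 17.15 L/h
Infusion rate = CL × Css = 17.15 × 0.708 = 12.14 mg/h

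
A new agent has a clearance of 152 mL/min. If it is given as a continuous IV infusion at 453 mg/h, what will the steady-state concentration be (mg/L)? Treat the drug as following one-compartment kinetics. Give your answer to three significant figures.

49.7 mg/L

Convert clearance: 152 mL/min × 60 min/h ÷ 1000 mL/L = 9.120 L/h
Css = rate / CL = 453 / 9.120 = 49.67 mg/L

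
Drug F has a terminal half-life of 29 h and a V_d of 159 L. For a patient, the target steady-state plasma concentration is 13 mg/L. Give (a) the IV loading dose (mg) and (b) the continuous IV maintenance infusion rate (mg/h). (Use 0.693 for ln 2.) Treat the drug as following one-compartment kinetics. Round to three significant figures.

(a) 2070 mg; (b) 49.4 mg/h

LD = Vd × C = 159.0 × 13 = 2067 mg
CL = 0.693 × Vd / t½ = 0.693 × 159.0 / 29 = 3.800 L/h
Infusion rate = CL × Css = 3.800 × 13 = 49.40 mg/h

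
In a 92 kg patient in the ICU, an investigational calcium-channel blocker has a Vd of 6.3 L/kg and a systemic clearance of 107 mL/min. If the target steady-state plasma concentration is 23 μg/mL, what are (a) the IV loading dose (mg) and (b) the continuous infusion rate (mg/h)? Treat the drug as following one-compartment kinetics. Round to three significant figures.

Vd(total) = 92 kg × 6.3 L/kg = 579.6 L
LD = Vd · C_target = 579.6 × 23 = 13330 mg
CL = 107 mL/min = 107 × 0.06 = 6.420 L/h
Maintenance: replace elimination → rate = CL × Css = 6.420 × 23 = 147.7 mg/h

(a) 13300 mg; (b) 148 mg/h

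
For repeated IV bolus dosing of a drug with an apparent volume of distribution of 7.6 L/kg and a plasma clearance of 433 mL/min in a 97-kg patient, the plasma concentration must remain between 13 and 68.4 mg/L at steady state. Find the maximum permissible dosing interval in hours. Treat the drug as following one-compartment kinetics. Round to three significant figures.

Vd = 7.6 L/kg × 97 kg = 737.2 L
CL = 433 mL/min × 60/1000 = 25.98 L/h
k = CL / Vd = 25.98 / 737.2 = 0.03524 h⁻¹
Between IV bolus doses, concentration decays as C = C₀·e^(−kτ), so C_peak/C_trough = e^(kτ).
τ_max = ln(C_peak/C_trough) / k = ln(68.4/13) / 0.03524 = 1.660 / 0.03524 = 47.11 h

47.1 h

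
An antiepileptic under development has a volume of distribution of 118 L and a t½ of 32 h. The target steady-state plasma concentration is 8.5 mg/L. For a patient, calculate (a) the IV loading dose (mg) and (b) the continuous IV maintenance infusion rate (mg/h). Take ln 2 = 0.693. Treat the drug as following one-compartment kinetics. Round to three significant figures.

LD = Vd × C = 118.0 × 8.5 = 1003 mg
CL = 0.693 × Vd / t½ = 0.693 × 118.0 / 32 = 2.555 L/h
Infusion rate = CL × Css = 2.555 × 8.5 = 21.72 mg/h

(a) 1000 mg; (b) 21.7 mg/h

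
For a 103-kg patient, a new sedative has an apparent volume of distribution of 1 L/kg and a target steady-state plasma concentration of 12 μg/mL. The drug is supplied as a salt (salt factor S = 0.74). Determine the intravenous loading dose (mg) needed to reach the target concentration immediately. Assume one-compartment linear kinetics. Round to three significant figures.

Total Vd = 1 × 103 = 103.0 L
LD = Vd × C / S = 103.0 × 12.00 / 0.74 = 1670 mg

1670 mg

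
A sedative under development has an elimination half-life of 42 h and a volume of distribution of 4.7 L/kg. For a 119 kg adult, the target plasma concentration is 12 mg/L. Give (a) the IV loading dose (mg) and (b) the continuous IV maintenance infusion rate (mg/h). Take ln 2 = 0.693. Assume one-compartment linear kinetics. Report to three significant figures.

Vd(total) = 119 kg × 4.7 L/kg = 559.3 L
LD = Vd × C = 559.3 × 12 = 6712 mg
CL = 0.693 × Vd / t½ = 0.693 × 559.3 / 42 = 9.228 L/h
Infusion rate = CL × Css = 9.228 × 12 = 110.7 mg/h

(a) 6710 mg; (b) 111 mg/h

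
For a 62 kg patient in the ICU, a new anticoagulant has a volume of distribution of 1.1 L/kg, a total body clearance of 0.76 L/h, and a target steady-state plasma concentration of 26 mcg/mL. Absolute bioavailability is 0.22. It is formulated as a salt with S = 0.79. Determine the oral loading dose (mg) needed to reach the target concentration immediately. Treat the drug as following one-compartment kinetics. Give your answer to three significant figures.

Total Vd = 1.1 × 62 = 68.20 L
LD = Vd × C / F / S = 68.20 × 26.00 / 0.22 / 0.79 = 10200 mg

10200 mg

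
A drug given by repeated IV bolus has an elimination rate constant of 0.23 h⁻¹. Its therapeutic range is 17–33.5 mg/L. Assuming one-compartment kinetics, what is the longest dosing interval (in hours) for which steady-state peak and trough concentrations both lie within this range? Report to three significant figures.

2.95 h

Between IV bolus doses, concentration decays as C = C₀·e^(−kτ), so C_peak/C_trough = e^(kτ).
τ_max = ln(C_peak/C_trough) / k = ln(33.5/17) / 0.2300 = 0.6783 / 0.2300 = 2.949 h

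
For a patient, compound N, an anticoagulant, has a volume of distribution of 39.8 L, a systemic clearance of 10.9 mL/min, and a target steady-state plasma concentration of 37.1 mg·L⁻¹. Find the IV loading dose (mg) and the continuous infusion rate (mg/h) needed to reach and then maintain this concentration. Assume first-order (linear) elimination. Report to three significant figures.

(a) 1480 mg; (b) 24.3 mg/h

Loading: fill Vd to C_target → 39.80 L × 37.1 mg/L = 1477 mg
Convert clearance: 10.9 mL/min × 60 min/h ÷ 1000 mL/L = 0.6540 L/h
Infusion rate = 0.6540 L/h × 37.1 mg/L = 24.26 mg/h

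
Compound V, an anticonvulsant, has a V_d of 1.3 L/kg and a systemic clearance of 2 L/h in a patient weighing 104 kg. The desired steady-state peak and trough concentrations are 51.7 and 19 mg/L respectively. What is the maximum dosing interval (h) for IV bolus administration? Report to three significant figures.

67.7 h

Vd(total) = 104 kg × 1.3 L/kg = 135.2 L
k = CL / Vd = 2.000 / 135.2 = 0.01479 h⁻¹
Between IV bolus doses, concentration decays as C = C₀·e^(−kτ), so C_peak/C_trough = e^(kτ).
τ_max = ln(C_peak/C_trough) / k = ln(51.7/19) / 0.01479 = 1.001 / 0.01479 = 67.68 h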